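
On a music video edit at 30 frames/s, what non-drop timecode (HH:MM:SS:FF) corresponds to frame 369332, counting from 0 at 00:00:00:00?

369332 ÷ 30 = 12311 full seconds, remainder 2 frames.
12311 s = 3 h 25 min 11 s.
Timecode: 03:25:11:02.

03:25:11:02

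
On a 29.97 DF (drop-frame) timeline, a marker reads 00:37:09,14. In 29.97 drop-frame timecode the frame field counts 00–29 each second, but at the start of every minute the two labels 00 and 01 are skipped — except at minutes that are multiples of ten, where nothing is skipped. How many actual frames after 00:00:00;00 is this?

66816

Complete 10-minute blocks: 3, each 17982 frames → 53946.
Remaining 7 whole minutes in the current block: 1800 + 6 × 1798 = 12588 frames.
Within the current minute: 9 × 30 + 14 − 2 = 282 (labels ;00/;01 skipped at this minute). Total = 53946 + 12588 + 282 = 66816.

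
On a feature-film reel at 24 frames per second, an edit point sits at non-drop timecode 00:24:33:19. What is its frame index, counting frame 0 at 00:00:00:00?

frame 35371

Total seconds to the label: (0 × 3600 + 24 × 60 + 33) = 1473.
Frame index = 1473 × 24 + 19 = 35371.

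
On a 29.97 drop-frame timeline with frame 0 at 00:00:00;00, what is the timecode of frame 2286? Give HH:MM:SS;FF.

00:01:16;08

Ten DF minutes hold 17982 frames, so frame 2286 lies in block 0 (frames 0–17981) with 2286 frames into that block.
The block's first minute is 1800 frames and the rest 1798 each; 2286 frames reaches minute 1, so 0 × 18 + 1 × 2 = 2 labels have been skipped so far.
Adding those back, label number 2286 + 2 = 2288 at 30 labels/s is 76 s + 8 f = 0 h 1 min 16 s frame 8, i.e. 00:01:16;08.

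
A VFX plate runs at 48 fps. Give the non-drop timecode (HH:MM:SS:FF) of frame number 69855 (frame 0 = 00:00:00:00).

00:24:15:15

69855 ÷ 48 = 1455 full seconds, remainder 15 frames.
1455 s = 0 h 24 min 15 s.
Timecode: 00:24:15:15.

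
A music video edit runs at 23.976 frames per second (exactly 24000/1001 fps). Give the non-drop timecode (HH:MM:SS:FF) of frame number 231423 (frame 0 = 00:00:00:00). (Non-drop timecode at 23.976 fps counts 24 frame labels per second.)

231423 ÷ 24 = 9642 full seconds, remainder 15 frames.
9642 s = 2 h 40 min 42 s.
Timecode: 02:40:42:15.

02:40:42:15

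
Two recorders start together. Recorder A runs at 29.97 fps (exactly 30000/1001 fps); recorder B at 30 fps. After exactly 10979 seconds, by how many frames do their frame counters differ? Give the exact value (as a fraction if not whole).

A emits 30000/1001 × 10979 = 329370000/1001 frames; B emits 30 × 10979 = 329370.
Difference = 329370/1001 frames (≈ 329.0410); B is ahead of A.

329370/1001 frames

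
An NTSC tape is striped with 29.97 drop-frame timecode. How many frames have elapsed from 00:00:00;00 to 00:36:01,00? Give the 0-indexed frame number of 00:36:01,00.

Complete 10-minute blocks: 3, each 17982 frames → 53946.
Remaining 6 whole minutes in the current block: 1800 + 5 × 1798 = 10790 frames.
Within the current minute: 1 × 30 + 0 − 2 = 28 (labels ;00/;01 skipped at this minute). Total = 53946 + 10790 + 28 = 64764.

64764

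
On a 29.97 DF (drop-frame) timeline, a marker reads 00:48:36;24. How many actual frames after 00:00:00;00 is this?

87416

Complete 10-minute blocks: 4, each 17982 frames → 71928.
Remaining 8 whole minutes in the current block: 1800 + 7 × 1798 = 14386 frames.
Within the current minute: 36 × 30 + 24 − 2 = 1102 (labels ;00/;01 skipped at this minute). Total = 71928 + 14386 + 1102 = 87416.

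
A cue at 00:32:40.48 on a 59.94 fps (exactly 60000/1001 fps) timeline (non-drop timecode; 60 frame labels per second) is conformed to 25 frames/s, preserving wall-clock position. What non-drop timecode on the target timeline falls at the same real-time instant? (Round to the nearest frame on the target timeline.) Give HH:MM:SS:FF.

Source frame index: (0×3600 + 32×60 + 40) × 60 + 48 = 117648.
Real time: 117648 / (60000/1001) = 2453451/1250 s.
Target frame: (2453451/1250) × (25) = 2453451/50 ≈ 49069.020 → 49069.
At 25 labels/s: frame 49069 → 00:32:42:19.

00:32:42:19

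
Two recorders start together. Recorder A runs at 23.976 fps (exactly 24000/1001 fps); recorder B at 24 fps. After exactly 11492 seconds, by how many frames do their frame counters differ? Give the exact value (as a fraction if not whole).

21216/77 frames

A emits 24000/1001 × 11492 = 21216000/77 frames; B emits 24 × 11492 = 275808.
Difference = 21216/77 frames (≈ 275.5325); B is ahead of A.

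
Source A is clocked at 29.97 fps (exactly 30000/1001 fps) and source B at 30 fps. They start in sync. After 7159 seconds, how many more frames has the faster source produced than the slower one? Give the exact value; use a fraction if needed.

A emits 30000/1001 × 7159 = 214770000/1001 frames; B emits 30 × 7159 = 214770.
Difference = 214770/1001 frames (≈ 214.5554); B is ahead of A.

214770/1001 frames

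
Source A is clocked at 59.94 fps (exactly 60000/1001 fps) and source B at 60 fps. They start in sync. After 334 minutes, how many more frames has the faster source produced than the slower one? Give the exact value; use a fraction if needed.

334 min = 20040 s.
A emits 60000/1001 × 20040 = 1202400000/1001 frames; B emits 60 × 20040 = 1202400.
Difference = 1202400/1001 frames (≈ 1201.1988); B is ahead of A.

1202400/1001 frames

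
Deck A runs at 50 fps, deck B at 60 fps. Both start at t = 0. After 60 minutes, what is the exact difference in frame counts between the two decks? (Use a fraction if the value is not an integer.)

60 min = 3600 s.
A emits 50 × 3600 = 180000 frames; B emits 60 × 3600 = 216000.
Difference = 36000 frames; B is ahead of A.

36000 frames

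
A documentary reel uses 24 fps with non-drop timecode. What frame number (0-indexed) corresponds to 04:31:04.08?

390344

Total seconds to the label: (4 × 3600 + 31 × 60 + 4) = 16264.
Frame index = 16264 × 24 + 8 = 390344.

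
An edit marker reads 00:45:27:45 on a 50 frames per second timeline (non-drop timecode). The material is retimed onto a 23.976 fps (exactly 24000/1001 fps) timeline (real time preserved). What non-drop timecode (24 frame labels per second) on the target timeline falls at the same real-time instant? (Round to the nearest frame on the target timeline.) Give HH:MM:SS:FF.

Source frame index: (0×3600 + 45×60 + 27) × 50 + 45 = 136395.
Real time: 136395 / (50) = 27279/10 s.
Target frame: (27279/10) × (24000/1001) = 9352800/143 ≈ 65404.196 → 65404.
At 24 labels/s: frame 65404 → 00:45:25:04.

00:45:25:04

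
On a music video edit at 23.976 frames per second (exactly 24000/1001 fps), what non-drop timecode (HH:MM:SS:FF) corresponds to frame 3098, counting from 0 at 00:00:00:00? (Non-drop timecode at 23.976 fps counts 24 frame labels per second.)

00:02:09:02

3098 ÷ 24 = 129 full seconds, remainder 2 frames.
129 s = 0 h 2 min 9 s.
Timecode: 00:02:09:02.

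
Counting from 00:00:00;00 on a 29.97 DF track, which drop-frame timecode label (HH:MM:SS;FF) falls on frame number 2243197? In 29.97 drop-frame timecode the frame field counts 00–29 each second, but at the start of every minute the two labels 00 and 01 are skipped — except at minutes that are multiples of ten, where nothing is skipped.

20:47:28;03

Each 10-minute DF block holds 10 × 60 × 30 − 9 × 2 = 17982 frames. 2243197 ÷ 17982 → 124 full blocks, remainder 13429.
Within the partial block the first minute is 1800 frames and each further minute 1798, so 7 further minute boundaries passed. Total skipped labels = 18 × 124 + 2 × 7 = 2246.
Non-drop label index = 2243197 + 2246 = 2245443; at 30 labels/s that is 20:47:28:03, i.e. DF 20:47:28;03.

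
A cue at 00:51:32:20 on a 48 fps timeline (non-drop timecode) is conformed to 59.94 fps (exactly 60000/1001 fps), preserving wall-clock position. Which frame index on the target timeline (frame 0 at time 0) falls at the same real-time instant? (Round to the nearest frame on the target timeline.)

frame 185360

Source frame index: (0×3600 + 51×60 + 32) × 48 + 20 = 148436.
Real time: 148436 / (48) = 37109/12 s.
Target frame: (37109/12) × (60000/1001) = 185545000/1001 ≈ 185359.640 → 185360.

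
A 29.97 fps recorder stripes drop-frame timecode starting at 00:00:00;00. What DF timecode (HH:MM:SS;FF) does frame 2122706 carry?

19:40:27;20

Ten DF minutes hold 17982 frames, so frame 2122706 lies in block 118 (frames 2121876–2139857) with 830 frames into that block.
The block's first minute is 1800 frames and the rest 1798 each; 830 frames reaches minute 0, so 118 × 18 + 0 × 2 = 2124 labels have been skipped so far.
Adding those back, label number 2122706 + 2124 = 2124830 at 30 labels/s is 70827 s + 20 f = 19 h 40 min 27 s frame 20, i.e. 19:40:27;20.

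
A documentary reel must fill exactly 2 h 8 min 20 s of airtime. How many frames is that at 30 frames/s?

231000 frames

2 h 8 min 20 s = 7700 s.
Frames = 7700 × 30 = 231000.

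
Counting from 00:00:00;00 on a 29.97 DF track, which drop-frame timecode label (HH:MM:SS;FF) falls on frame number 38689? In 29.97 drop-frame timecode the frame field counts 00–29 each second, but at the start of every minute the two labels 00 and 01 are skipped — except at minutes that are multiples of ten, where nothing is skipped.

Ten DF minutes hold 17982 frames, so frame 38689 lies in block 2 (frames 35964–53945) with 2725 frames into that block.
The block's first minute is 1800 frames and the rest 1798 each; 2725 frames reaches minute 1, so 2 × 18 + 1 × 2 = 38 labels have been skipped so far.
Adding those back, label number 38689 + 38 = 38727 at 30 labels/s is 1290 s + 27 f = 0 h 21 min 30 s frame 27, i.e. 00:21:30;27.

00:21:30;27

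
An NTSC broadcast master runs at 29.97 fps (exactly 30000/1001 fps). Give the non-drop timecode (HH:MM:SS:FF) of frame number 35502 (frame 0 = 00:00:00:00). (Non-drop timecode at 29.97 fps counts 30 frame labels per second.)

00:19:43:12

35502 ÷ 30 = 1183 full seconds, remainder 12 frames.
1183 s = 0 h 19 min 43 s.
Timecode: 00:19:43:12.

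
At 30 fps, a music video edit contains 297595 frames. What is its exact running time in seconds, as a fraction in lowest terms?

59519/6 seconds

Running time = 297595 ÷ (30) = 297595 × 1/30 = 59519/6 s.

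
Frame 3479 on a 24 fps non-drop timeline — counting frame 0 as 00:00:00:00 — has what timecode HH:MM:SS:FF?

3479 ÷ 24 = 144 full seconds, remainder 23 frames.
144 s = 0 h 2 min 24 s.
Timecode: 00:02:24:23.

00:02:24:23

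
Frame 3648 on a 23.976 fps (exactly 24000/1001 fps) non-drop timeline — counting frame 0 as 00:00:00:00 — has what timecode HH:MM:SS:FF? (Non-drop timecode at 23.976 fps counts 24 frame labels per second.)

00:02:32:00

3648 ÷ 24 = 152 full seconds, remainder 0 frames.
152 s = 0 h 2 min 32 s.
Timecode: 00:02:32:00.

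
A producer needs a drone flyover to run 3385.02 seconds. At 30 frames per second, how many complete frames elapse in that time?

101550 frames

Frames = 3385.02 × 30 = 507753/5 ≈ 101550.6000.
Complete frames: 101550.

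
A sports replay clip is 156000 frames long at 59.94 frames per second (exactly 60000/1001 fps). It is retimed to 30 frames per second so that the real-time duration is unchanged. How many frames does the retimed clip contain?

78078 frames

Target frames = source frames × (target rate / source rate) = 156000 × (30)/(60000/1001) = 156000 × 1001/2000 = 78078.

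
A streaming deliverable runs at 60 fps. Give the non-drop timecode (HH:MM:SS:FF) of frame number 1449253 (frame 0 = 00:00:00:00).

06:42:34:13

1449253 ÷ 60 = 24154 full seconds, remainder 13 frames.
24154 s = 6 h 42 min 34 s.
Timecode: 06:42:34:13.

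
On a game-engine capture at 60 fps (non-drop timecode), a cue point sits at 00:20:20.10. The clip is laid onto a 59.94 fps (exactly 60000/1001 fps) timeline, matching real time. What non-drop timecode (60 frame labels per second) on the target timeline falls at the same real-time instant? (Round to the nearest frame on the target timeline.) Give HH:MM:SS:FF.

Source frame index: (0×3600 + 20×60 + 20) × 60 + 10 = 73210.
Real time: 73210 / (60) = 7321/6 s.
Target frame: (7321/6) × (60000/1001) = 73210000/1001 ≈ 73136.863 → 73137.
At 60 labels/s: frame 73137 → 00:20:18:57.

00:20:18:57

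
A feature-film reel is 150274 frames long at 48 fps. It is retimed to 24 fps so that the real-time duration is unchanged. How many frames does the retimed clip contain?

Target frames = source frames × (target rate / source rate) = 150274 × (24)/(48) = 150274 × 1/2 = 75137.

75137 frames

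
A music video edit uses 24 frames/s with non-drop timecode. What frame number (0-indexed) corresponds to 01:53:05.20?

Total seconds to the label: (1 × 3600 + 53 × 60 + 5) = 6785.
Frame index = 6785 × 24 + 20 = 162860.

frame 162860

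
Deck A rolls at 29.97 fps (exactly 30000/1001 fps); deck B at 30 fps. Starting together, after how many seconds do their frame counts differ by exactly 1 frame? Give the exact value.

The gap grows by |30 − 30000/1001| = 30/1001 frames per second.
Time for a 1-frame gap: 1 ÷ (30/1001) = 1001/30 s.

1001/30 seconds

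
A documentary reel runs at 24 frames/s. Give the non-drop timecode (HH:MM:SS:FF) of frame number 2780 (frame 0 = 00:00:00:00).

2780 ÷ 24 = 115 full seconds, remainder 20 frames.
115 s = 0 h 1 min 55 s.
Timecode: 00:01:55:20.

00:01:55:20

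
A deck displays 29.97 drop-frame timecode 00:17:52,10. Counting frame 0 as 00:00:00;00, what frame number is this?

32138

As if non-drop at 30 labels/s: (0 × 3600 + 17 × 60 + 52) × 30 + 10 = 32170.
Minute boundaries passed: 17; those not divisible by 10: 17 − 1 = 16; dropped labels = 2 × 16 = 32.
Actual frame index = 32170 − 32 = 32138.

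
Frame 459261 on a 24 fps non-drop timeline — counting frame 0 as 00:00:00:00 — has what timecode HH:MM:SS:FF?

459261 ÷ 24 = 19135 full seconds, remainder 21 frames.
19135 s = 5 h 18 min 55 s.
Timecode: 05:18:55:21.

05:18:55:21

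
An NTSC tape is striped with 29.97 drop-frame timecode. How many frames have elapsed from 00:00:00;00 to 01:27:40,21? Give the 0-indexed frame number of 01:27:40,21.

157663

As if non-drop at 30 labels/s: (1 × 3600 + 27 × 60 + 40) × 30 + 21 = 157821.
Minute boundaries passed: 87; those not divisible by 10: 87 − 8 = 79; dropped labels = 2 × 79 = 158.
Actual frame index = 157821 − 158 = 157663.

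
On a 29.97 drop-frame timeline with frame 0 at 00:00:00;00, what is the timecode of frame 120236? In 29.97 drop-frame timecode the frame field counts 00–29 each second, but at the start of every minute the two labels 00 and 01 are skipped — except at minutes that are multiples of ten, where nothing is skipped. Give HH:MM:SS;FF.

Ten DF minutes hold 17982 frames, so frame 120236 lies in block 6 (frames 107892–125873) with 12344 frames into that block.
The block's first minute is 1800 frames and the rest 1798 each; 12344 frames reaches minute 6, so 6 × 18 + 6 × 2 = 120 labels have been skipped so far.
Adding those back, label number 120236 + 120 = 120356 at 30 labels/s is 4011 s + 26 f = 1 h 6 min 51 s frame 26, i.e. 01:06:51;26.

01:06:51;26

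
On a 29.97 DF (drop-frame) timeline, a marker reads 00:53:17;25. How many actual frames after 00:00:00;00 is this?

As if non-drop at 30 labels/s: (0 × 3600 + 53 × 60 + 17) × 30 + 25 = 95935.
Minute boundaries passed: 53; those not divisible by 10: 53 − 5 = 48; dropped labels = 2 × 48 = 96.
Actual frame index = 95935 − 96 = 95839.

95839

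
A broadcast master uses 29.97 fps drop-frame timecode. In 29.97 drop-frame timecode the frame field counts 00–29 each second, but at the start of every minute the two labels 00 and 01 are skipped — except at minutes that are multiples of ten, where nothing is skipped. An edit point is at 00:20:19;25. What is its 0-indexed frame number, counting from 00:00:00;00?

36559

As if non-drop at 30 labels/s: (0 × 3600 + 20 × 60 + 19) × 30 + 25 = 36595.
Minute boundaries passed: 20; those not divisible by 10: 20 − 2 = 18; dropped labels = 2 × 18 = 36.
Actual frame index = 36595 − 36 = 36559.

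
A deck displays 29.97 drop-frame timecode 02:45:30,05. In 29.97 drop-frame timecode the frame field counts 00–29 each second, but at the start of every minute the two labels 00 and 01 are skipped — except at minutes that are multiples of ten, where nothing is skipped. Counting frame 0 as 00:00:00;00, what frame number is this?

297607

As if non-drop at 30 labels/s: (2 × 3600 + 45 × 60 + 30) × 30 + 5 = 297905.
Minute boundaries passed: 165; those not divisible by 10: 165 − 16 = 149; dropped labels = 2 × 149 = 298.
Actual frame index = 297905 − 298 = 297607.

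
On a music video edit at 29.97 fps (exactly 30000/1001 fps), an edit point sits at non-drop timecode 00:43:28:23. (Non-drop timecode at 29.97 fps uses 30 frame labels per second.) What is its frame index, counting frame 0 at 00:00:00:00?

Total seconds to the label: (0 × 3600 + 43 × 60 + 28) = 2608.
Frame index = 2608 × 30 + 23 = 78263.

78263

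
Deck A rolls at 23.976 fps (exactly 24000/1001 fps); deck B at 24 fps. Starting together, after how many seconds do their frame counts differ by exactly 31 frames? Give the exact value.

31031/24 seconds

The gap grows by |24 − 24000/1001| = 24/1001 frames per second.
Time for a 31-frame gap: 31 ÷ (24/1001) = 31031/24 s.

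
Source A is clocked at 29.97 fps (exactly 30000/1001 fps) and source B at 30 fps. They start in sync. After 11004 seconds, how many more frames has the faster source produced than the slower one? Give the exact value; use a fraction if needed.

47160/143 frames

A emits 30000/1001 × 11004 = 47160000/143 frames; B emits 30 × 11004 = 330120.
Difference = 47160/143 frames (≈ 329.7902); B is ahead of A.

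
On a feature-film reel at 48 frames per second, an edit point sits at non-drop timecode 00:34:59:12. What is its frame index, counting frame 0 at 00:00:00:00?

frame 100764

Total seconds to the label: (0 × 3600 + 34 × 60 + 59) = 2099.
Frame index = 2099 × 48 + 12 = 100764.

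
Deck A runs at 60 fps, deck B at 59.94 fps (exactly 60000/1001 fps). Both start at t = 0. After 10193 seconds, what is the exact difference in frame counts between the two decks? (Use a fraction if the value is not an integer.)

611580/1001 frames

A emits 60 × 10193 = 611580 frames; B emits 60000/1001 × 10193 = 611580000/1001.
Difference = 611580/1001 frames (≈ 610.9690); B is behind A.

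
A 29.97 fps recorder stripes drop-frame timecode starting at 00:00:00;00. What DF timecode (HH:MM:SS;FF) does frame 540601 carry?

Each 10-minute DF block holds 10 × 60 × 30 − 9 × 2 = 17982 frames. 540601 ÷ 17982 → 30 full blocks, remainder 1141.
Within the partial block the first minute is 1800 frames and each further minute 1798, so 0 further minute boundaries passed. Total skipped labels = 18 × 30 + 2 × 0 = 540.
Non-drop label index = 540601 + 540 = 541141; at 30 labels/s that is 05:00:38:01, i.e. DF 05:00:38;01.

05:00:38;01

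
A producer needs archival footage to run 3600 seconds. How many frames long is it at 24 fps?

Frames = 3600 × 24 = 86400.

86400 frames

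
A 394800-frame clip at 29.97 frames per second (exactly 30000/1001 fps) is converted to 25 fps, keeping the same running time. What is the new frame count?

329329 frames

Target frames = source frames × (target rate / source rate) = 394800 × (25)/(30000/1001) = 394800 × 1001/1200 = 329329.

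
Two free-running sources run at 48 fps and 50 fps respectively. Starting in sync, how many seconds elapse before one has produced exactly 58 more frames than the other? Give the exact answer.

The gap grows by |50 − 48| = 2 frames per second.
Time for a 58-frame gap: 58 ÷ (2) = 29 s.

29 seconds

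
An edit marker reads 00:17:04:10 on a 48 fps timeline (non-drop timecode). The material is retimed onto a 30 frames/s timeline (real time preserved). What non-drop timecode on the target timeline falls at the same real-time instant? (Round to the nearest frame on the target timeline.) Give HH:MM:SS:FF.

00:17:04:06

Source frame index: (0×3600 + 17×60 + 4) × 48 + 10 = 49162.
Real time: 49162 / (48) = 24581/24 s.
Target frame: (24581/24) × (30) = 122905/4 ≈ 30726.250 → 30726.
At 30 labels/s: frame 30726 → 00:17:04:06.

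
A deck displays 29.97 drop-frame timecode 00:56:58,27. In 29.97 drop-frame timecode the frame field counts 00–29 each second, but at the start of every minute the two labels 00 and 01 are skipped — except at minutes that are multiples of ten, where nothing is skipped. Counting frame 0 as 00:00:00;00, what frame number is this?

Complete 10-minute blocks: 5, each 17982 frames → 89910.
Remaining 6 whole minutes in the current block: 1800 + 5 × 1798 = 10790 frames.
Within the current minute: 58 × 30 + 27 − 2 = 1765 (labels ;00/;01 skipped at this minute). Total = 89910 + 10790 + 1765 = 102465.

102465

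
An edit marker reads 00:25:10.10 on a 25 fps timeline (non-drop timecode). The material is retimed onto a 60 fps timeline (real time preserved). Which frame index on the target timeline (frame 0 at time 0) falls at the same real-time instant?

frame 90624

Source frame index: (0×3600 + 25×60 + 10) × 25 + 10 = 37760.
Real time: 37760 / (25) = 7552/5 s.
Target frame: (7552/5) × (60) = 90624.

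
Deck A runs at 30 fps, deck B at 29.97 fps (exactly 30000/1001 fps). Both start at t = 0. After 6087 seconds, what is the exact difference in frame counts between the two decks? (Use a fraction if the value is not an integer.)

182610/1001 frames

A emits 30 × 6087 = 182610 frames; B emits 30000/1001 × 6087 = 182610000/1001.
Difference = 182610/1001 frames (≈ 182.4276); B is behind A.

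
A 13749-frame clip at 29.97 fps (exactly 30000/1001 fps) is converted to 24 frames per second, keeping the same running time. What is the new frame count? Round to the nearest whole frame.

11010 frames

Frames at target rate = 13749 × (24) / (30000/1001) = 13762749/1250 ≈ 11010.199.
Nearest whole frame: 11010.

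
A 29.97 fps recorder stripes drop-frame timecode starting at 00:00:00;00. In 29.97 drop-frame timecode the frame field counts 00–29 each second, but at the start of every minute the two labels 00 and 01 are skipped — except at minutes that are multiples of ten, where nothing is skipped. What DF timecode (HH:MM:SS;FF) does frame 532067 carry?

04:55:53;09

Each 10-minute DF block holds 10 × 60 × 30 − 9 × 2 = 17982 frames. 532067 ÷ 17982 → 29 full blocks, remainder 10589.
Within the partial block the first minute is 1800 frames and each further minute 1798, so 5 further minute boundaries passed. Total skipped labels = 18 × 29 + 2 × 5 = 532.
Non-drop label index = 532067 + 532 = 532599; at 30 labels/s that is 04:55:53:09, i.e. DF 04:55:53;09.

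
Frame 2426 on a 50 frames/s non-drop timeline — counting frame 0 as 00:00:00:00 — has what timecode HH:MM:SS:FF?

2426 ÷ 50 = 48 full seconds, remainder 26 frames.
48 s = 0 h 0 min 48 s.
Timecode: 00:00:48:26.

00:00:48:26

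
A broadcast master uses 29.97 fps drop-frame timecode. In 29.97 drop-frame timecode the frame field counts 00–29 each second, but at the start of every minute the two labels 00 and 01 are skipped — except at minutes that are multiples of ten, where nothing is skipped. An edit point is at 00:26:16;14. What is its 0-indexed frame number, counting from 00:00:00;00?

47246

As if non-drop at 30 labels/s: (0 × 3600 + 26 × 60 + 16) × 30 + 14 = 47294.
Minute boundaries passed: 26; those not divisible by 10: 26 − 2 = 24; dropped labels = 2 × 24 = 48.
Actual frame index = 47294 − 48 = 47246.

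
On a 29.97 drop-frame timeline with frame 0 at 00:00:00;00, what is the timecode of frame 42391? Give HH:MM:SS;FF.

Ten DF minutes hold 17982 frames, so frame 42391 lies in block 2 (frames 35964–53945) with 6427 frames into that block.
The block's first minute is 1800 frames and the rest 1798 each; 6427 frames reaches minute 3, so 2 × 18 + 3 × 2 = 42 labels have been skipped so far.
Adding those back, label number 42391 + 42 = 42433 at 30 labels/s is 1414 s + 13 f = 0 h 23 min 34 s frame 13, i.e. 00:23:34;13.

00:23:34;13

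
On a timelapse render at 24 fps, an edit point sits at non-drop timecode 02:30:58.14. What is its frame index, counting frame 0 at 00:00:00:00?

frame 217406

Total seconds to the label: (2 × 3600 + 30 × 60 + 58) = 9058.
Frame index = 9058 × 24 + 14 = 217406.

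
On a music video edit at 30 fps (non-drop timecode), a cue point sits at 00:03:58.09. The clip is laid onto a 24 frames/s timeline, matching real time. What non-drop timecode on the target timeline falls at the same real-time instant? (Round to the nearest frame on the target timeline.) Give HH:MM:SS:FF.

Source frame index: (0×3600 + 3×60 + 58) × 30 + 9 = 7149.
Real time: 7149 / (30) = 2383/10 s.
Target frame: (2383/10) × (24) = 28596/5 ≈ 5719.200 → 5719.
At 24 labels/s: frame 5719 → 00:03:58:07.

00:03:58:07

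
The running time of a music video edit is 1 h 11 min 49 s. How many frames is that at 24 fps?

1 h 11 min 49 s = 4309 s.
Frames = 4309 × 24 = 103416.

103416 frames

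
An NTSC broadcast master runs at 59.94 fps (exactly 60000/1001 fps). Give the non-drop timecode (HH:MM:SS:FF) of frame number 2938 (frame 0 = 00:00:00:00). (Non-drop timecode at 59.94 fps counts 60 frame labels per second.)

2938 ÷ 60 = 48 full seconds, remainder 58 frames.
48 s = 0 h 0 min 48 s.
Timecode: 00:00:48:58.

00:00:48:58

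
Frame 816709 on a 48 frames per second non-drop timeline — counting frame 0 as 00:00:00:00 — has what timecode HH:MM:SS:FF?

04:43:34:37

816709 ÷ 48 = 17014 full seconds, remainder 37 frames.
17014 s = 4 h 43 min 34 s.
Timecode: 04:43:34:37.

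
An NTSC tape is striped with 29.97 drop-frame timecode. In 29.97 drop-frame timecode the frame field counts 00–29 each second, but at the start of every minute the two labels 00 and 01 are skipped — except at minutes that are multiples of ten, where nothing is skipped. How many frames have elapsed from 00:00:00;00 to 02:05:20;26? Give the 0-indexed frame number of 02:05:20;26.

225400

As if non-drop at 30 labels/s: (2 × 3600 + 5 × 60 + 20) × 30 + 26 = 225626.
Minute boundaries passed: 125; those not divisible by 10: 125 − 12 = 113; dropped labels = 2 × 113 = 226.
Actual frame index = 225626 − 226 = 225400.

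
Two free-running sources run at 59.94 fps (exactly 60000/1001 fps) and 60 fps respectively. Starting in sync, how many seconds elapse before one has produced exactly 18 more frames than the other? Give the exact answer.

The gap grows by |60 − 60000/1001| = 60/1001 frames per second.
Time for a 18-frame gap: 18 ÷ (60/1001) = 300.3 s.

300.3 seconds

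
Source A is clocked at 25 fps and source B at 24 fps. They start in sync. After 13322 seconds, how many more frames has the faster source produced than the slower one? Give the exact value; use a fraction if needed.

13322 frames

A emits 25 × 13322 = 333050 frames; B emits 24 × 13322 = 319728.
Difference = 13322 frames; B is behind A.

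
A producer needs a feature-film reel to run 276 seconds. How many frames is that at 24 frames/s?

Frames = 276 × 24 = 6624.

6624 frames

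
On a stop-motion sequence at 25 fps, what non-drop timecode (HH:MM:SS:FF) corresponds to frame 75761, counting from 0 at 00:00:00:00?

00:50:30:11

75761 ÷ 25 = 3030 full seconds, remainder 11 frames.
3030 s = 0 h 50 min 30 s.
Timecode: 00:50:30:11.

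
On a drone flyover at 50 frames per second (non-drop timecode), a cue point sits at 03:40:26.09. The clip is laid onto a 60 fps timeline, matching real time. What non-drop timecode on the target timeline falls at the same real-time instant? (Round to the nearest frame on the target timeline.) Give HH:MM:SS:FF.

03:40:26:11

Source frame index: (3×3600 + 40×60 + 26) × 50 + 9 = 661309.
Real time: 661309 / (50) = 661309/50 s.
Target frame: (661309/50) × (60) = 3967854/5 ≈ 793570.800 → 793571.
At 60 labels/s: frame 793571 → 03:40:26:11.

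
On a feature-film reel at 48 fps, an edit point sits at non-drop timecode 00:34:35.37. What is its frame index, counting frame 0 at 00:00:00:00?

99637

Total seconds to the label: (0 × 3600 + 34 × 60 + 35) = 2075.
Frame index = 2075 × 48 + 37 = 99637.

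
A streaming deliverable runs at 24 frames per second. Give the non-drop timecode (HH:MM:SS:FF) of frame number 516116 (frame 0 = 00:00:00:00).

516116 ÷ 24 = 21504 full seconds, remainder 20 frames.
21504 s = 5 h 58 min 24 s.
Timecode: 05:58:24:20.

05:58:24:20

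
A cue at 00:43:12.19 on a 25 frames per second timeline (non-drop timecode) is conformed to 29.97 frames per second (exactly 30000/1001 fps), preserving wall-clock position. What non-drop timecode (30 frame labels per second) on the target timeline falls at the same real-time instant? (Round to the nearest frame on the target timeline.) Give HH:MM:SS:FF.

Source frame index: (0×3600 + 43×60 + 12) × 25 + 19 = 64819.
Real time: 64819 / (25) = 64819/25 s.
Target frame: (64819/25) × (30000/1001) = 77782800/1001 ≈ 77705.095 → 77705.
At 30 labels/s: frame 77705 → 00:43:10:05.

00:43:10:05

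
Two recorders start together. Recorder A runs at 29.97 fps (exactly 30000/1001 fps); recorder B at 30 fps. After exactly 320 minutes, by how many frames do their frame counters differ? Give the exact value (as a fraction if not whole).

576000/1001 frames

320 min = 19200 s.
A emits 30000/1001 × 19200 = 576000000/1001 frames; B emits 30 × 19200 = 576000.
Difference = 576000/1001 frames (≈ 575.4246); B is ahead of A.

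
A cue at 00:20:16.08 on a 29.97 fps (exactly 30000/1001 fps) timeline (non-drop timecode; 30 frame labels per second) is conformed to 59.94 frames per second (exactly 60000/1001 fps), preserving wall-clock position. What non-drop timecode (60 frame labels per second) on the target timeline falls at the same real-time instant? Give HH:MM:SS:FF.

Source frame index: (0×3600 + 20×60 + 16) × 30 + 8 = 36488.
Real time: 36488 / (30000/1001) = 4565561/3750 s.
Target frame: (4565561/3750) × (60000/1001) = 72976.
At 60 labels/s: frame 72976 → 00:20:16:16.

00:20:16:16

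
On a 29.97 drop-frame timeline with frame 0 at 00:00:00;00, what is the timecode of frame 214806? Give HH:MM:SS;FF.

01:59:27;12

Ten DF minutes hold 17982 frames, so frame 214806 lies in block 11 (frames 197802–215783) with 17004 frames into that block.
The block's first minute is 1800 frames and the rest 1798 each; 17004 frames reaches minute 9, so 11 × 18 + 9 × 2 = 216 labels have been skipped so far.
Adding those back, label number 214806 + 216 = 215022 at 30 labels/s is 7167 s + 12 f = 1 h 59 min 27 s frame 12, i.e. 01:59:27;12.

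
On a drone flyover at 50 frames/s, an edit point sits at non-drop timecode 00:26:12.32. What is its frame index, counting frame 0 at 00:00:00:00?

frame 78632

Total seconds to the label: (0 × 3600 + 26 × 60 + 12) = 1572.
Frame index = 1572 × 50 + 32 = 78632.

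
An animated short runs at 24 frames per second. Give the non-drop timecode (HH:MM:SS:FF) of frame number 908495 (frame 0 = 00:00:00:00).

10:30:53:23

908495 ÷ 24 = 37853 full seconds, remainder 23 frames.
37853 s = 10 h 30 min 53 s.
Timecode: 10:30:53:23.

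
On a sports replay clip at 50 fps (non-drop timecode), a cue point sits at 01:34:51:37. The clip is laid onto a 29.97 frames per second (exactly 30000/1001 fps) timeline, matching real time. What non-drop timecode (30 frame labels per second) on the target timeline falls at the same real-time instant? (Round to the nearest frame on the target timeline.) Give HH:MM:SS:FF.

01:34:46:02

Source frame index: (1×3600 + 34×60 + 51) × 50 + 37 = 284587.
Real time: 284587 / (50) = 284587/50 s.
Target frame: (284587/50) × (30000/1001) = 170752200/1001 ≈ 170581.618 → 170582.
At 30 labels/s: frame 170582 → 01:34:46:02.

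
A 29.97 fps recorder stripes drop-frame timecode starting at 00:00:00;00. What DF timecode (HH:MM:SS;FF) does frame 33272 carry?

Each 10-minute DF block holds 10 × 60 × 30 − 9 × 2 = 17982 frames. 33272 ÷ 17982 → 1 full block, remainder 15290.
Within the partial block the first minute is 1800 frames and each further minute 1798, so 8 further minute boundaries passed. Total skipped labels = 18 × 1 + 2 × 8 = 34.
Non-drop label index = 33272 + 34 = 33306; at 30 labels/s that is 00:18:30:06, i.e. DF 00:18:30;06.

00:18:30;06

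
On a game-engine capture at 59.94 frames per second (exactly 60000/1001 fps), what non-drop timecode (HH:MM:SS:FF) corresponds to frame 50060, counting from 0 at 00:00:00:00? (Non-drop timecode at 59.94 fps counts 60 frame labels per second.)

00:13:54:20

50060 ÷ 60 = 834 full seconds, remainder 20 frames.
834 s = 0 h 13 min 54 s.
Timecode: 00:13:54:20.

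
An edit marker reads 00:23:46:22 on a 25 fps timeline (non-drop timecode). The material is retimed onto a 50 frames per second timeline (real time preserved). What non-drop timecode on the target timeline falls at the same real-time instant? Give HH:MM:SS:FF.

Source frame index: (0×3600 + 23×60 + 46) × 25 + 22 = 35672.
Real time: 35672 / (25) = 35672/25 s.
Target frame: (35672/25) × (50) = 71344.
At 50 labels/s: frame 71344 → 00:23:46:44.

00:23:46:44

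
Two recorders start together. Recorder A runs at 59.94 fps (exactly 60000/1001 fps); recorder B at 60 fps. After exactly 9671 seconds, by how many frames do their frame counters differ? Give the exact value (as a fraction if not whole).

580260/1001 frames

A emits 60000/1001 × 9671 = 580260000/1001 frames; B emits 60 × 9671 = 580260.
Difference = 580260/1001 frames (≈ 579.6803); B is ahead of A.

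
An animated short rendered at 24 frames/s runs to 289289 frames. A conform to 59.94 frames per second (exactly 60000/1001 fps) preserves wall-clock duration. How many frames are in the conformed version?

722500 frames

Target frames = source frames × (target rate / source rate) = 289289 × (60000/1001)/(24) = 289289 × 2500/1001 = 722500.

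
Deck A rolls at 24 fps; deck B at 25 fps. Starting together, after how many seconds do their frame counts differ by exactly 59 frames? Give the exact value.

The gap grows by |25 − 24| = 1 frame per second.
Time for a 59-frame gap: 59 ÷ (1) = 59 s.

59 seconds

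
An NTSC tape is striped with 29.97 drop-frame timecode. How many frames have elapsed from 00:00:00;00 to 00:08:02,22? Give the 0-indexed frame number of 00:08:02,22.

14466

Complete 10-minute blocks: 0, each 17982 frames → 0.
Remaining 8 whole minutes in the current block: 1800 + 7 × 1798 = 14386 frames.
Within the current minute: 2 × 30 + 22 − 2 = 80 (labels ;00/;01 skipped at this minute). Total = 0 + 14386 + 80 = 14466.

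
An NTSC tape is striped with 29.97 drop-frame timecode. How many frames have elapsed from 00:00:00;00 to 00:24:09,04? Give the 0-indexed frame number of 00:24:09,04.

43430

As if non-drop at 30 labels/s: (0 × 3600 + 24 × 60 + 9) × 30 + 4 = 43474.
Minute boundaries passed: 24; those not divisible by 10: 24 − 2 = 22; dropped labels = 2 × 22 = 44.
Actual frame index = 43474 − 44 = 43430.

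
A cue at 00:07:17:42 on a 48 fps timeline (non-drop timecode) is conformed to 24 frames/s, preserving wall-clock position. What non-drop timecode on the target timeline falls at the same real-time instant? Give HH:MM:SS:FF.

Source frame index: (0×3600 + 7×60 + 17) × 48 + 42 = 21018.
Real time: 21018 / (48) = 3503/8 s.
Target frame: (3503/8) × (24) = 10509.
At 24 labels/s: frame 10509 → 00:07:17:21.

00:07:17:21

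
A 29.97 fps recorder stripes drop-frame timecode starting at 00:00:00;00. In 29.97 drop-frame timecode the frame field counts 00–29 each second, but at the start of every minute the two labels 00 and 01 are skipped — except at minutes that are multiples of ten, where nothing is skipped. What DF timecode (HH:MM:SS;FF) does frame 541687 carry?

05:01:14;09

Each 10-minute DF block holds 10 × 60 × 30 − 9 × 2 = 17982 frames. 541687 ÷ 17982 → 30 full blocks, remainder 2227.
Within the partial block the first minute is 1800 frames and each further minute 1798, so 1 further minute boundary passed. Total skipped labels = 18 × 30 + 2 × 1 = 542.
Non-drop label index = 541687 + 542 = 542229; at 30 labels/s that is 05:01:14:09, i.e. DF 05:01:14;09.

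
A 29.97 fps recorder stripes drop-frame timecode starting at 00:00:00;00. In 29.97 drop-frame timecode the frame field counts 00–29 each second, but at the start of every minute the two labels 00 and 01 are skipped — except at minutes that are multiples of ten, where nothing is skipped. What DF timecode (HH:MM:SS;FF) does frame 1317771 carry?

12:12:49;19

Ten DF minutes hold 17982 frames, so frame 1317771 lies in block 73 (frames 1312686–1330667) with 5085 frames into that block.
The block's first minute is 1800 frames and the rest 1798 each; 5085 frames reaches minute 2, so 73 × 18 + 2 × 2 = 1318 labels have been skipped so far.
Adding those back, label number 1317771 + 1318 = 1319089 at 30 labels/s is 43969 s + 19 f = 12 h 12 min 49 s frame 19, i.e. 12:12:49;19.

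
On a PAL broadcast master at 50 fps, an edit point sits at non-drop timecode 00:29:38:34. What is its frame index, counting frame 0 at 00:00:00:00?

Total seconds to the label: (0 × 3600 + 29 × 60 + 38) = 1778.
Frame index = 1778 × 50 + 34 = 88934.

frame 88934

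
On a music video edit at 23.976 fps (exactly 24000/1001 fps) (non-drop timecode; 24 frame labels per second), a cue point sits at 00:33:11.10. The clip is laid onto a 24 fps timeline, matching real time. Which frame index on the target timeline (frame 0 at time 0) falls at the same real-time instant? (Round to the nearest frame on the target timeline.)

Source frame index: (0×3600 + 33×60 + 11) × 24 + 10 = 47794.
Real time: 47794 / (24000/1001) = 23920897/12000 s.
Target frame: (23920897/12000) × (24) = 23920897/500 ≈ 47841.794 → 47842.

frame 47842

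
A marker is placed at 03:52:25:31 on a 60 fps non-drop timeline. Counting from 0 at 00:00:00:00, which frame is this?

Total seconds to the label: (3 × 3600 + 52 × 60 + 25) = 13945.
Frame index = 13945 × 60 + 31 = 836731.

frame 836731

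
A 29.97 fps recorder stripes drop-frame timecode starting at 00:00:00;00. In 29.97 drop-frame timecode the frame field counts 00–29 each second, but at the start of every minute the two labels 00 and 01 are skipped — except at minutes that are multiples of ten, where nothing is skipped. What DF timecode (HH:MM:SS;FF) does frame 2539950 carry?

23:32:29;22

Each 10-minute DF block holds 10 × 60 × 30 − 9 × 2 = 17982 frames. 2539950 ÷ 17982 → 141 full blocks, remainder 4488.
Within the partial block the first minute is 1800 frames and each further minute 1798, so 2 further minute boundaries passed. Total skipped labels = 18 × 141 + 2 × 2 = 2542.
Non-drop label index = 2539950 + 2542 = 2542492; at 30 labels/s that is 23:32:29:22, i.e. DF 23:32:29;22.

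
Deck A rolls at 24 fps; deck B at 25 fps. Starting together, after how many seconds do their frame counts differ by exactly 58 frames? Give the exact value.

58 seconds

The gap grows by |25 − 24| = 1 frame per second.
Time for a 58-frame gap: 58 ÷ (1) = 58 s.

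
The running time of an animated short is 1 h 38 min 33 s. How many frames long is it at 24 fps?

1 h 38 min 33 s = 5913 s.
Frames = 5913 × 24 = 141912.

141912 frames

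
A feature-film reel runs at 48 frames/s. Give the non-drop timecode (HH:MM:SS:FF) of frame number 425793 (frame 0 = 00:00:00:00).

02:27:50:33

425793 ÷ 48 = 8870 full seconds, remainder 33 frames.
8870 s = 2 h 27 min 50 s.
Timecode: 02:27:50:33.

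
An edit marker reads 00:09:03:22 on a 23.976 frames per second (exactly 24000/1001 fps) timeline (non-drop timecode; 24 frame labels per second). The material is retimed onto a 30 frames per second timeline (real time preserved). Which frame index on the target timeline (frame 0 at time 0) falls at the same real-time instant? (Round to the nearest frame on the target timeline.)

frame 16334

Source frame index: (0×3600 + 9×60 + 3) × 24 + 22 = 13054.
Real time: 13054 / (24000/1001) = 6533527/12000 s.
Target frame: (6533527/12000) × (30) = 6533527/400 ≈ 16333.817 → 16334.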